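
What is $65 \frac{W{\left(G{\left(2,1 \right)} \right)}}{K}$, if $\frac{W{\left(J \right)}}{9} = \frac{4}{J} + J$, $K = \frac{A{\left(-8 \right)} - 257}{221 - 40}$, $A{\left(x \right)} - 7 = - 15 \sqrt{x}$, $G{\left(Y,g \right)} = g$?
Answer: $- \frac{2647125}{1286} + \frac{317655 i \sqrt{2}}{1286} \approx -2058.4 + 349.33 i$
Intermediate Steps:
$A{\left(x \right)} = 7 - 15 \sqrt{x}$
$K = - \frac{250}{181} - \frac{30 i \sqrt{2}}{181}$ ($K = \frac{\left(7 - 15 \sqrt{-8}\right) - 257}{221 - 40} = \frac{\left(7 - 15 \cdot 2 i \sqrt{2}\right) - 257}{181} = \left(\left(7 - 30 i \sqrt{2}\right) - 257\right) \frac{1}{181} = \left(-250 - 30 i \sqrt{2}\right) \frac{1}{181} = - \frac{250}{181} - \frac{30 i \sqrt{2}}{181} \approx -1.3812 - 0.2344 i$)
$W{\left(J \right)} = 9 J + \frac{36}{J}$ ($W{\left(J \right)} = 9 \left(\frac{4}{J} + J\right) = 9 \left(J + \frac{4}{J}\right) = 9 J + \frac{36}{J}$)
$65 \frac{W{\left(G{\left(2,1 \right)} \right)}}{K} = 65 \frac{9 \cdot 1 + \frac{36}{1}}{- \frac{250}{181} - \frac{30 i \sqrt{2}}{181}} = 65 \frac{9 + 36 \cdot 1}{- \frac{250}{181} - \frac{30 i \sqrt{2}}{181}} = 65 \frac{9 + 36}{- \frac{250}{181} - \frac{30 i \sqrt{2}}{181}} = 65 \frac{45}{- \frac{250}{181} - \frac{30 i \sqrt{2}}{181}} = \frac{2925}{- \frac{250}{181} - \frac{30 i \sqrt{2}}{181}}$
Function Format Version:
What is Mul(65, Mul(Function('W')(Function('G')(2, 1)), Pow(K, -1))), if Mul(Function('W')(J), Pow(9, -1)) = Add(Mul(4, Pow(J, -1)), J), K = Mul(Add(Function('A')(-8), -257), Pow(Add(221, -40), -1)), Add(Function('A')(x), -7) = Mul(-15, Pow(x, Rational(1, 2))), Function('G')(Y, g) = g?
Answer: Add(Rational(-2647125, 1286), Mul(Rational(317655, 1286), I, Pow(2, Rational(1, 2)))) ≈ Add(-2058.4, Mul(349.33, I))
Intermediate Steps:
Function('A')(x) = Add(7, Mul(-15, Pow(x, Rational(1, 2))))
K = Add(Rational(-250, 181), Mul(Rational(-30, 181), I, Pow(2, Rational(1, 2)))) (K = Mul(Add(Add(7, Mul(-15, Pow(-8, Rational(1, 2)))), -257), Pow(Add(221, -40), -1)) = Mul(Add(Add(7, Mul(-15, Mul(2, I, Pow(2, Rational(1, 2))))), -257), Pow(181, -1)) = Mul(Add(Add(7, Mul(-30, I, Pow(2, Rational(1, 2)))), -257), Rational(1, 181)) = Mul(Add(-250, Mul(-30, I, Pow(2, Rational(1, 2)))), Rational(1, 181)) = Add(Rational(-250, 181), Mul(Rational(-30, 181), I, Pow(2, Rational(1, 2)))) ≈ Add(-1.3812, Mul(-0.23440, I)))
Function('W')(J) = Add(Mul(9, J), Mul(36, Pow(J, -1))) (Function('W')(J) = Mul(9, Add(Mul(4, Pow(J, -1)), J)) = Mul(9, Add(J, Mul(4, Pow(J, -1)))) = Add(Mul(9, J), Mul(36, Pow(J, -1))))
Mul(65, Mul(Function('W')(Function('G')(2, 1)), Pow(K, -1))) = Mul(65, Mul(Add(Mul(9, 1), Mul(36, Pow(1, -1))), Pow(Add(Rational(-250, 181), Mul(Rational(-30, 181), I, Pow(2, Rational(1, 2)))), -1))) = Mul(65, Mul(Add(9, Mul(36, 1)), Pow(Add(Rational(-250, 181), Mul(Rational(-30, 181), I, Pow(2, Rational(1, 2)))), -1))) = Mul(65, Mul(Add(9, 36), Pow(Add(Rational(-250, 181), Mul(Rational(-30, 181), I, Pow(2, Rational(1, 2)))), -1))) = Mul(65, Mul(45, Pow(Add(Rational(-250, 181), Mul(Rational(-30, 181), I, Pow(2, Rational(1, 2)))), -1))) = Mul(2925, Pow(Add(Rational(-250, 181), Mul(Rational(-30, 181), I, Pow(2, Rational(1, 2)))), -1))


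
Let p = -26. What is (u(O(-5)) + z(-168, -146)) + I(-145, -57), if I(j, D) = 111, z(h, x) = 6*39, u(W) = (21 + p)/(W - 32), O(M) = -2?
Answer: 11735/34 ≈ 345.15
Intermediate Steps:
u(W) = -5/(-32 + W) (u(W) = (21 - 26)/(W - 32) = -5/(-32 + W))
z(h, x) = 234
(u(O(-5)) + z(-168, -146)) + I(-145, -57) = (-5/(-32 - 2) + 234) + 111 = (-5/(-34) + 234) + 111 = (-5*(-1/34) + 234) + 111 = (5/34 + 234) + 111 = 7961/34 + 111 = 11735/34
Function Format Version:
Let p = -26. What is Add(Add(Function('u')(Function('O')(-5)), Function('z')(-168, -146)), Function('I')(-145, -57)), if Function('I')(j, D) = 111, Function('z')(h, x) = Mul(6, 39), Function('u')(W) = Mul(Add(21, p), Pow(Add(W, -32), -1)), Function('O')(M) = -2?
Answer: Rational(11735, 34) ≈ 345.15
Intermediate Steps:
Function('u')(W) = Mul(-5, Pow(Add(-32, W), -1)) (Function('u')(W) = Mul(Add(21, -26), Pow(Add(W, -32), -1)) = Mul(-5, Pow(Add(-32, W), -1)))
Function('z')(h, x) = 234
Add(Add(Function('u')(Function('O')(-5)), Function('z')(-168, -146)), Function('I')(-145, -57)) = Add(Add(Mul(-5, Pow(Add(-32, -2), -1)), 234), 111) = Add(Add(Mul(-5, Pow(-34, -1)), 234), 111) = Add(Add(Mul(-5, Rational(-1, 34)), 234), 111) = Add(Add(Rational(5, 34), 234), 111) = Add(Rational(7961, 34), 111) = Rational(11735, 34)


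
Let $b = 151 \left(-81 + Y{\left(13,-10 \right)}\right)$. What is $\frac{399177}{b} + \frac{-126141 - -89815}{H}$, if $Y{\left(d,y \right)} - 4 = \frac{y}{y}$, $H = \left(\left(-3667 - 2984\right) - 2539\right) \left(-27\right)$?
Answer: $- \frac{49732333093}{1423769940} \approx -34.93$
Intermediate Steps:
$H = 248130$ ($H = \left(-6651 - 2539\right) \left(-27\right) = \left(-9190\right) \left(-27\right) = 248130$)
$Y{\left(d,y \right)} = 5$ ($Y{\left(d,y \right)} = 4 + \frac{y}{y} = 4 + 1 = 5$)
$b = -11476$ ($b = 151 \left(-81 + 5\right) = 151 \left(-76\right) = -11476$)
$\frac{399177}{b} + \frac{-126141 - -89815}{H} = \frac{399177}{-11476} + \frac{-126141 - -89815}{248130} = 399177 \left(- \frac{1}{11476}\right) + \left(-126141 + 89815\right) \frac{1}{248130} = - \frac{399177}{11476} - \frac{18163}{124065} = - \frac{49732333093}{1423769940}$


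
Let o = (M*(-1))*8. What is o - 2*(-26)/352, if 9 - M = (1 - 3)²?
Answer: -3507/88 ≈ -39.852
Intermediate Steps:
M = 5 (M = 9 - (1 - 3)² = 9 - 1*(-2)² = 9 - 1*4 = 9 - 4 = 5)
o = -40 (o = (5*(-1))*8 = -5*8 = -40)
o - 2*(-26)/352 = -40 - 2*(-26)/352 = -40 - (-52)/352 = -40 - 1*(-13/88) = -40 + 13/88 = -3507/88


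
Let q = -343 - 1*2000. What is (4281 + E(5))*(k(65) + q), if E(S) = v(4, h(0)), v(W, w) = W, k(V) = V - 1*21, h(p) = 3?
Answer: -9851215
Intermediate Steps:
k(V) = -21 + V (k(V) = V - 21 = -21 + V)
E(S) = 4
q = -2343 (q = -343 - 2000 = -2343)
(4281 + E(5))*(k(65) + q) = (4281 + 4)*((-21 + 65) - 2343) = 4285*(44 - 2343) = 4285*(-2299) = -9851215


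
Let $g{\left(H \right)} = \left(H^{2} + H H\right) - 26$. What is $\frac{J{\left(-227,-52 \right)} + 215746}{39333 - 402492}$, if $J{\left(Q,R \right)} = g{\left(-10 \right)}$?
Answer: $- \frac{215920}{363159} \approx -0.59456$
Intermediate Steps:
$g{\left(H \right)} = -26 + 2 H^{2}$ ($g{\left(H \right)} = \left(H^{2} + H^{2}\right) - 26 = 2 H^{2} - 26 = -26 + 2 H^{2}$)
$J{\left(Q,R \right)} = 174$ ($J{\left(Q,R \right)} = -26 + 2 \left(-10\right)^{2} = -26 + 2 \cdot 100 = -26 + 200 = 174$)
$\frac{J{\left(-227,-52 \right)} + 215746}{39333 - 402492} = \frac{174 + 215746}{39333 - 402492} = \frac{215920}{-363159} = 215920 \left(- \frac{1}{363159}\right) = - \frac{215920}{363159}$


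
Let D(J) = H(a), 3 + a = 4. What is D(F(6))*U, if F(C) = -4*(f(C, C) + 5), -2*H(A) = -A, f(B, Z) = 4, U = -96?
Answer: -48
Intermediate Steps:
a = 1 (a = -3 + 4 = 1)
H(A) = A/2 (H(A) = -(-1)*A/2 = A/2)
F(C) = -36 (F(C) = -4*(4 + 5) = -4*9 = -36)
D(J) = ½ (D(J) = (½)*1 = ½)
D(F(6))*U = (½)*(-96) = -48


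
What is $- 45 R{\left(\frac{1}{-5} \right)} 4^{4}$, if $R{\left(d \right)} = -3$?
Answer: $34560$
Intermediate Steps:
$- 45 R{\left(\frac{1}{-5} \right)} 4^{4} = \left(-45\right) \left(-3\right) 4^{4} = 135 \cdot 256 = 34560$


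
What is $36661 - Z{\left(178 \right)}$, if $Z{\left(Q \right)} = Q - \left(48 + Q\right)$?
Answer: $36709$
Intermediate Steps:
$Z{\left(Q \right)} = -48$
$36661 - Z{\left(178 \right)} = 36661 - -48 = 36661 + 48 = 36709$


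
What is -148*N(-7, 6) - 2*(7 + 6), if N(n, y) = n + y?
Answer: 122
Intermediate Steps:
-148*N(-7, 6) - 2*(7 + 6) = -148*(-7 + 6) - 2*(7 + 6) = -148*(-1) - 2*13 = 148 - 26 = 122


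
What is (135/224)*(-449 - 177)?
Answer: -42255/112 ≈ -377.28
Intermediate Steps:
(135/224)*(-449 - 177) = (135*(1/224))*(-626) = (135/224)*(-626) = -42255/112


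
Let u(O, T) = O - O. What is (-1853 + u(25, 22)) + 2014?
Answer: 161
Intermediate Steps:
u(O, T) = 0
(-1853 + u(25, 22)) + 2014 = (-1853 + 0) + 2014 = -1853 + 2014 = 161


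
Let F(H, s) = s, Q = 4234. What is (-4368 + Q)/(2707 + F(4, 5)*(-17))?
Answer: -67/1311 ≈ -0.051106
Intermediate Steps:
(-4368 + Q)/(2707 + F(4, 5)*(-17)) = (-4368 + 4234)/(2707 + 5*(-17)) = -134/(2707 - 85) = -134/2622 = -134*1/2622 = -67/1311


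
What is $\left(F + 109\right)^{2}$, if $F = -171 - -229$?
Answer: $27889$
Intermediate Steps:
$F = 58$ ($F = -171 + 229 = 58$)
$\left(F + 109\right)^{2} = \left(58 + 109\right)^{2} = 167^{2} = 27889$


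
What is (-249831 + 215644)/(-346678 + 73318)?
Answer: 2011/16080 ≈ 0.12506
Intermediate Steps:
(-249831 + 215644)/(-346678 + 73318) = -34187/(-273360) = -34187*(-1/273360) = 2011/16080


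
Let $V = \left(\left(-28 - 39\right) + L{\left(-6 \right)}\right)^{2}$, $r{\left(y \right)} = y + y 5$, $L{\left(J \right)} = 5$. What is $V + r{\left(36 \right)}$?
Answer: $4060$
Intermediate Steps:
$r{\left(y \right)} = 6 y$ ($r{\left(y \right)} = y + 5 y = 6 y$)
$V = 3844$ ($V = \left(\left(-28 - 39\right) + 5\right)^{2} = \left(-67 + 5\right)^{2} = \left(-62\right)^{2} = 3844$)
$V + r{\left(36 \right)} = 3844 + 6 \cdot 36 = 3844 + 216 = 4060$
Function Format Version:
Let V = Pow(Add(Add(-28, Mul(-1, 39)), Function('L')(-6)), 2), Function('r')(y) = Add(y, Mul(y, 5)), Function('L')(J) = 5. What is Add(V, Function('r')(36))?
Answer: 4060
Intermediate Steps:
Function('r')(y) = Mul(6, y) (Function('r')(y) = Add(y, Mul(5, y)) = Mul(6, y))
V = 3844 (V = Pow(Add(Add(-28, Mul(-1, 39)), 5), 2) = Pow(Add(Add(-28, -39), 5), 2) = Pow(Add(-67, 5), 2) = Pow(-62, 2) = 3844)
Add(V, Function('r')(36)) = Add(3844, Mul(6, 36)) = Add(3844, 216) = 4060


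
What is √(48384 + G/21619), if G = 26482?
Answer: √22614342608182/21619 ≈ 219.97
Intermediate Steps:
√(48384 + G/21619) = √(48384 + 26482/21619) = √(1046040178/21619) = √22614342608182/21619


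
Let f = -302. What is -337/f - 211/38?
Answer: -12729/2869 ≈ -4.4367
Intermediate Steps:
-337/f - 211/38 = -337/(-302) - 211/38 = -337*(-1/302) - 211*1/38 = 337/302 - 211/38 = -12729/2869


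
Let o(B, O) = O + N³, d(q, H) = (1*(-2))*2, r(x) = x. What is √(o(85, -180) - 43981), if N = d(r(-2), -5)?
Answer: 5*I*√1769 ≈ 210.3*I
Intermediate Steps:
d(q, H) = -4 (d(q, H) = -2*2 = -4)
N = -4
o(B, O) = -64 + O (o(B, O) = O + (-4)³ = O - 64 = -64 + O)
√(o(85, -180) - 43981) = √((-64 - 180) - 43981) = √(-244 - 43981) = √(-44225) = 5*I*√1769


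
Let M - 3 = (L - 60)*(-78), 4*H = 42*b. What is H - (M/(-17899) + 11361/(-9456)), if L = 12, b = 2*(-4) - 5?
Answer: -7621414895/56417648 ≈ -135.09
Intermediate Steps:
b = -13 (b = -8 - 5 = -13)
H = -273/2 (H = (42*(-13))/4 = (1/4)*(-546) = -273/2 ≈ -136.50)
M = 3747 (M = 3 + (12 - 60)*(-78) = 3 - 48*(-78) = 3 + 3744 = 3747)
H - (M/(-17899) + 11361/(-9456)) = -273/2 - (3747/(-17899) + 11361/(-9456)) = -273/2 - (3747*(-1/17899) + 11361*(-1/9456)) = -273/2 - (-3747/17899 - 3787/3152) = -273/2 - 1*(-79594057/56417648) = -273/2 + 79594057/56417648 = -7621414895/56417648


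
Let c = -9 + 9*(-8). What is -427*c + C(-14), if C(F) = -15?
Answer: 34572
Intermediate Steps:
c = -81 (c = -9 - 72 = -81)
-427*c + C(-14) = -427*(-81) - 15 = 34587 - 15 = 34572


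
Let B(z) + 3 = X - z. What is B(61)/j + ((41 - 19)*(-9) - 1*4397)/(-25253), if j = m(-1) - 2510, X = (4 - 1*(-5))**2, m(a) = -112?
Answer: 11618789/66213366 ≈ 0.17547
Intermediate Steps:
X = 81 (X = (4 + 5)**2 = 9**2 = 81)
B(z) = 78 - z (B(z) = -3 + (81 - z) = 78 - z)
j = -2622 (j = -112 - 2510 = -2622)
B(61)/j + ((41 - 19)*(-9) - 1*4397)/(-25253) = (78 - 1*61)/(-2622) + ((41 - 19)*(-9) - 1*4397)/(-25253) = (78 - 61)*(-1/2622) + (22*(-9) - 4397)*(-1/25253) = 17*(-1/2622) + (-198 - 4397)*(-1/25253) = -17/2622 - 4595*(-1/25253) = -17/2622 + 4595/25253 = 11618789/66213366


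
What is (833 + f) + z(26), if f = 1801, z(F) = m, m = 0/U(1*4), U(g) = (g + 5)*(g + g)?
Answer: 2634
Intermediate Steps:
U(g) = 2*g*(5 + g) (U(g) = (5 + g)*(2*g) = 2*g*(5 + g))
m = 0 (m = 0/((2*(1*4)*(5 + 1*4))) = 0/((2*4*(5 + 4))) = 0/((2*4*9)) = 0/72 = 0*(1/72) = 0)
z(F) = 0
(833 + f) + z(26) = (833 + 1801) + 0 = 2634 + 0 = 2634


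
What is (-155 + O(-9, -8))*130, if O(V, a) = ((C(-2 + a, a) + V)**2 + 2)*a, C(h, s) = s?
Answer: -322790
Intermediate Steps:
O(V, a) = a*(2 + (V + a)**2) (O(V, a) = ((a + V)**2 + 2)*a = ((V + a)**2 + 2)*a = (2 + (V + a)**2)*a = a*(2 + (V + a)**2))
(-155 + O(-9, -8))*130 = (-155 - 8*(2 + (-9 - 8)**2))*130 = (-155 - 8*(2 + (-17)**2))*130 = (-155 - 8*(2 + 289))*130 = (-155 - 8*291)*130 = (-155 - 2328)*130 = -2483*130 = -322790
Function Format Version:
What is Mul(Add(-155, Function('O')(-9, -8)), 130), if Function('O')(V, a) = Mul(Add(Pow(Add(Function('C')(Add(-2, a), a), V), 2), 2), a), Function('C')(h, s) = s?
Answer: -322790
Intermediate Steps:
Function('O')(V, a) = Mul(a, Add(2, Pow(Add(V, a), 2))) (Function('O')(V, a) = Mul(Add(Pow(Add(a, V), 2), 2), a) = Mul(Add(Pow(Add(V, a), 2), 2), a) = Mul(Add(2, Pow(Add(V, a), 2)), a) = Mul(a, Add(2, Pow(Add(V, a), 2))))
Mul(Add(-155, Function('O')(-9, -8)), 130) = Mul(Add(-155, Mul(-8, Add(2, Pow(Add(-9, -8), 2)))), 130) = Mul(Add(-155, Mul(-8, Add(2, Pow(-17, 2)))), 130) = Mul(Add(-155, Mul(-8, Add(2, 289))), 130) = Mul(Add(-155, Mul(-8, 291)), 130) = Mul(Add(-155, -2328), 130) = Mul(-2483, 130) = -322790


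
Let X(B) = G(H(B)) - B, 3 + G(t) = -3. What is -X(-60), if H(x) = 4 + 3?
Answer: -54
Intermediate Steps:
H(x) = 7
G(t) = -6 (G(t) = -3 - 3 = -6)
X(B) = -6 - B
-X(-60) = -(-6 - 1*(-60)) = -(-6 + 60) = -1*54 = -54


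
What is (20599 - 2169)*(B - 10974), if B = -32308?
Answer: -797687260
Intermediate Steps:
(20599 - 2169)*(B - 10974) = (20599 - 2169)*(-32308 - 10974) = 18430*(-43282) = -797687260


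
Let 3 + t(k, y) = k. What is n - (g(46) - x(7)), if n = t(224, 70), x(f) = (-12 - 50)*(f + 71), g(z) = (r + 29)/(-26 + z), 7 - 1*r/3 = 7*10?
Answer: -4607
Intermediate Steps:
r = -189 (r = 21 - 21*10 = 21 - 3*70 = 21 - 210 = -189)
t(k, y) = -3 + k
g(z) = -160/(-26 + z) (g(z) = (-189 + 29)/(-26 + z) = -160/(-26 + z))
x(f) = -4402 - 62*f (x(f) = -62*(71 + f) = -4402 - 62*f)
n = 221 (n = -3 + 224 = 221)
n - (g(46) - x(7)) = 221 - (-160/(-26 + 46) - (-4402 - 62*7)) = 221 - (-160/20 - (-4402 - 434)) = 221 - (-160*1/20 - 1*(-4836)) = 221 - (-8 + 4836) = 221 - 1*4828 = 221 - 4828 = -4607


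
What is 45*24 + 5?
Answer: 1085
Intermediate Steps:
45*24 + 5 = 1080 + 5 = 1085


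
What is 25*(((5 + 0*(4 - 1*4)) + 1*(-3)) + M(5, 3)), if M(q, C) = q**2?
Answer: 675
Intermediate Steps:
25*(((5 + 0*(4 - 1*4)) + 1*(-3)) + M(5, 3)) = 25*(((5 + 0*(4 - 1*4)) + 1*(-3)) + 5**2) = 25*(((5 + 0*(4 - 4)) - 3) + 25) = 25*(((5 + 0*0) - 3) + 25) = 25*(((5 + 0) - 3) + 25) = 25*((5 - 3) + 25) = 25*(2 + 25) = 25*27 = 675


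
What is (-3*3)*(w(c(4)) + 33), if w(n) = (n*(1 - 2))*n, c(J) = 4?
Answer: -153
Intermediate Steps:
w(n) = -n² (w(n) = (n*(-1))*n = (-n)*n = -n²)
(-3*3)*(w(c(4)) + 33) = (-3*3)*(-1*4² + 33) = -9*(-1*16 + 33) = -9*(-16 + 33) = -9*17 = -153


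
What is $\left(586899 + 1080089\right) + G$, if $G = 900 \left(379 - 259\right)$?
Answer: $1774988$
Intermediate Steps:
$G = 108000$ ($G = 900 \cdot 120 = 108000$)
$\left(586899 + 1080089\right) + G = \left(586899 + 1080089\right) + 108000 = 1666988 + 108000 = 1774988$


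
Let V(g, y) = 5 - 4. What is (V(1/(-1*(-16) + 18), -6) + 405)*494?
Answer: 200564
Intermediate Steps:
V(g, y) = 1
(V(1/(-1*(-16) + 18), -6) + 405)*494 = (1 + 405)*494 = 406*494 = 200564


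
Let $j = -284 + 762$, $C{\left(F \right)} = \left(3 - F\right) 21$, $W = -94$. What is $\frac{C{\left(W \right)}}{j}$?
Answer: $\frac{2037}{478} \approx 4.2615$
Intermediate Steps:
$C{\left(F \right)} = 63 - 21 F$
$j = 478$
$\frac{C{\left(W \right)}}{j} = \frac{63 - -1974}{478} = \left(63 + 1974\right) \frac{1}{478} = 2037 \cdot \frac{1}{478} = \frac{2037}{478}$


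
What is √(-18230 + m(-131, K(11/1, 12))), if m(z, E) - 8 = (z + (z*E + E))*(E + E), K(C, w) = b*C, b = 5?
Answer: 2*I*√204783 ≈ 905.06*I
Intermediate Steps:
K(C, w) = 5*C
m(z, E) = 8 + 2*E*(E + z + E*z) (m(z, E) = 8 + (z + (z*E + E))*(E + E) = 8 + (z + (E*z + E))*(2*E) = 8 + (z + (E + E*z))*(2*E) = 8 + (E + z + E*z)*(2*E) = 8 + 2*E*(E + z + E*z))
√(-18230 + m(-131, K(11/1, 12))) = √(-18230 + (8 + 2*(5*(11/1))² + 2*(5*(11/1))*(-131) + 2*(-131)*(5*(11/1))²)) = √(-18230 + (8 + 2*(5*(11*1))² + 2*(5*(11*1))*(-131) + 2*(-131)*(5*(11*1))²)) = √(-18230 + (8 + 2*(5*11)² + 2*(5*11)*(-131) + 2*(-131)*(5*11)²)) = √(-18230 + (8 + 2*55² + 2*55*(-131) + 2*(-131)*55²)) = √(-18230 + (8 + 2*3025 - 14410 + 2*(-131)*3025)) = √(-18230 + (8 + 6050 - 14410 - 792550)) = √(-18230 - 800902) = √(-819132) = 2*I*√204783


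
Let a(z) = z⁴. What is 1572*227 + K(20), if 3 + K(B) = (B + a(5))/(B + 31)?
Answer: 6066512/17 ≈ 3.5685e+5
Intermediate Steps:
K(B) = -3 + (625 + B)/(31 + B) (K(B) = -3 + (B + 5⁴)/(B + 31) = -3 + (B + 625)/(31 + B) = -3 + (625 + B)/(31 + B))
1572*227 + K(20) = 1572*227 + 2*(266 - 1*20)/(31 + 20) = 356844 + 2*(266 - 20)/51 = 356844 + 2*(1/51)*246 = 356844 + 164/17 = 6066512/17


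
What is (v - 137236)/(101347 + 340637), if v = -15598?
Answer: -76417/220992 ≈ -0.34579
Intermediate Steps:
(v - 137236)/(101347 + 340637) = (-15598 - 137236)/(101347 + 340637) = -152834/441984 = -152834*1/441984 = -76417/220992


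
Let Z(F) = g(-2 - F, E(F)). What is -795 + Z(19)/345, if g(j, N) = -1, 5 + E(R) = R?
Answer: -274276/345 ≈ -795.00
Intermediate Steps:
E(R) = -5 + R
Z(F) = -1
-795 + Z(19)/345 = -795 - 1/345 = -274276/345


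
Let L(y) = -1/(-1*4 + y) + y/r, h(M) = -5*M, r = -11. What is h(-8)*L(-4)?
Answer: 215/11 ≈ 19.545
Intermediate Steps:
L(y) = -1/(-4 + y) - y/11 (L(y) = -1/(-1*4 + y) + y/(-11) = -1/(-4 + y) + y*(-1/11) = -1/(-4 + y) - y/11)
h(-8)*L(-4) = (-5*(-8))*((-11 - 1*(-4)² + 4*(-4))/(11*(-4 - 4))) = 40*((1/11)*(-11 - 1*16 - 16)/(-8)) = 40*((1/11)*(-⅛)*(-11 - 16 - 16)) = 40*((1/11)*(-⅛)*(-43)) = 40*(43/88) = 215/11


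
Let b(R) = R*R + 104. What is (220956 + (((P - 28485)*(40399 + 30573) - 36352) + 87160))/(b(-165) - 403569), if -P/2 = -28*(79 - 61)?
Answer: 48745647/9406 ≈ 5182.4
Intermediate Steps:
P = 1008 (P = -(-56)*(79 - 61) = -(-56)*18 = -2*(-504) = 1008)
b(R) = 104 + R**2 (b(R) = R**2 + 104 = 104 + R**2)
(220956 + (((P - 28485)*(40399 + 30573) - 36352) + 87160))/(b(-165) - 403569) = (220956 + (((1008 - 28485)*(40399 + 30573) - 36352) + 87160))/((104 + (-165)**2) - 403569) = (220956 + ((-27477*70972 - 36352) + 87160))/((104 + 27225) - 403569) = (220956 + ((-1950097644 - 36352) + 87160))/(27329 - 403569) = (220956 + (-1950133996 + 87160))/(-376240) = (220956 - 1950046836)*(-1/376240) = -1949825880*(-1/376240) = 48745647/9406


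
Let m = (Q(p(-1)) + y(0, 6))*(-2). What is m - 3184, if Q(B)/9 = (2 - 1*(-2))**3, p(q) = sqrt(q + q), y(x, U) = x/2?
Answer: -4336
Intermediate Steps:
y(x, U) = x/2 (y(x, U) = x*(1/2) = x/2)
p(q) = sqrt(2)*sqrt(q) (p(q) = sqrt(2*q) = sqrt(2)*sqrt(q))
Q(B) = 576 (Q(B) = 9*(2 - 1*(-2))**3 = 9*(2 + 2)**3 = 9*4**3 = 9*64 = 576)
m = -1152 (m = (576 + (1/2)*0)*(-2) = (576 + 0)*(-2) = 576*(-2) = -1152)
m - 3184 = -1152 - 3184 = -4336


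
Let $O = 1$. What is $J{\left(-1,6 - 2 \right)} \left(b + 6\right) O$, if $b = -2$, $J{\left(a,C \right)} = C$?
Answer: $16$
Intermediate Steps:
$J{\left(-1,6 - 2 \right)} \left(b + 6\right) O = \left(6 - 2\right) \left(-2 + 6\right) 1 = 4 \cdot 4 \cdot 1 = 4 \cdot 4 = 16$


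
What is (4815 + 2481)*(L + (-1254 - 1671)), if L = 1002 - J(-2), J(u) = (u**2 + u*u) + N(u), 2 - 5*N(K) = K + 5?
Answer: -70435584/5 ≈ -1.4087e+7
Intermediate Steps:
N(K) = -3/5 - K/5 (N(K) = 2/5 - (K + 5)/5 = 2/5 - (5 + K)/5 = 2/5 + (-1 - K/5) = -3/5 - K/5)
J(u) = -3/5 + 2*u**2 - u/5 (J(u) = (u**2 + u*u) + (-3/5 - u/5) = (u**2 + u**2) + (-3/5 - u/5) = 2*u**2 + (-3/5 - u/5) = -3/5 + 2*u**2 - u/5)
L = 4971/5 (L = 1002 - (-3/5 + 2*(-2)**2 - 1/5*(-2)) = 1002 - (-3/5 + 2*4 + 2/5) = 1002 - (-3/5 + 8 + 2/5) = 1002 - 1*39/5 = 1002 - 39/5 = 4971/5 ≈ 994.20)
(4815 + 2481)*(L + (-1254 - 1671)) = (4815 + 2481)*(4971/5 + (-1254 - 1671)) = 7296*(4971/5 - 2925) = 7296*(-9654/5) = -70435584/5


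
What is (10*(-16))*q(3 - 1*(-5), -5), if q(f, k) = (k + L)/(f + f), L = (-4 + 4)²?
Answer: 50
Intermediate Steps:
L = 0 (L = 0² = 0)
q(f, k) = k/(2*f) (q(f, k) = (k + 0)/(f + f) = k/((2*f)) = k*(1/(2*f)) = k/(2*f))
(10*(-16))*q(3 - 1*(-5), -5) = (10*(-16))*((½)*(-5)/(3 - 1*(-5))) = -80*(-5)/(3 + 5) = -80*(-5)/8 = -160*(-5/16) = 50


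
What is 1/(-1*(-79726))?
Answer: 1/79726 ≈ 1.2543e-5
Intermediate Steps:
1/(-1*(-79726)) = 1/79726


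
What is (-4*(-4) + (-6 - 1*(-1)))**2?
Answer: 121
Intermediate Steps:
(-4*(-4) + (-6 - 1*(-1)))**2 = (16 + (-6 + 1))**2 = (16 - 5)**2 = 11**2 = 121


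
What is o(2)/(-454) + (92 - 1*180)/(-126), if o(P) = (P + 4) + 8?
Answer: 9547/14301 ≈ 0.66758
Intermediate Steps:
o(P) = 12 + P (o(P) = (4 + P) + 8 = 12 + P)
o(2)/(-454) + (92 - 1*180)/(-126) = (12 + 2)/(-454) + (92 - 1*180)/(-126) = 14*(-1/454) + (92 - 180)*(-1/126) = -7/227 - 88*(-1/126) = -7/227 + 44/63 = 9547/14301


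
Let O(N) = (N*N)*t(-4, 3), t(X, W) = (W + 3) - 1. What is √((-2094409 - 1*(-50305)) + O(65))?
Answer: I*√2022979 ≈ 1422.3*I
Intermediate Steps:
t(X, W) = 2 + W (t(X, W) = (3 + W) - 1 = 2 + W)
O(N) = 5*N² (O(N) = (N*N)*(2 + 3) = N²*5 = 5*N²)
√((-2094409 - 1*(-50305)) + O(65)) = √((-2094409 - 1*(-50305)) + 5*65²) = √((-2094409 + 50305) + 5*4225) = √(-2044104 + 21125) = √(-2022979) = I*√2022979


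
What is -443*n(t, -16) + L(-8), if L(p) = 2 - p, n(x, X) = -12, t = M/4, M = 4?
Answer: 5326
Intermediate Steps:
t = 1 (t = 4/4 = 4*(¼) = 1)
-443*n(t, -16) + L(-8) = -443*(-12) + (2 - 1*(-8)) = 5316 + (2 + 8) = 5316 + 10 = 5326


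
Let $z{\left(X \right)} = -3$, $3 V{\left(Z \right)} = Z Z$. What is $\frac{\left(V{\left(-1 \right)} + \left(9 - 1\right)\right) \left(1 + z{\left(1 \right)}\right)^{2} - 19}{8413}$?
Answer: $\frac{43}{25239} \approx 0.0017037$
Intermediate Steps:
$V{\left(Z \right)} = \frac{Z^{2}}{3}$ ($V{\left(Z \right)} = \frac{Z Z}{3} = \frac{Z^{2}}{3}$)
$\frac{\left(V{\left(-1 \right)} + \left(9 - 1\right)\right) \left(1 + z{\left(1 \right)}\right)^{2} - 19}{8413} = \frac{\left(\frac{\left(-1\right)^{2}}{3} + \left(9 - 1\right)\right) \left(1 - 3\right)^{2} - 19}{8413} = \left(\left(\frac{1}{3} \cdot 1 + \left(9 - 1\right)\right) \left(-2\right)^{2} - 19\right) \frac{1}{8413} = \left(\left(\frac{1}{3} + 8\right) 4 - 19\right) \frac{1}{8413} = \left(\frac{25}{3} \cdot 4 - 19\right) \frac{1}{8413} = \left(\frac{100}{3} - 19\right) \frac{1}{8413} = \frac{43}{3} \cdot \frac{1}{8413} = \frac{43}{25239}$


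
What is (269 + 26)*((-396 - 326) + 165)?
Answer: -164315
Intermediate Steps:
(269 + 26)*((-396 - 326) + 165) = 295*(-722 + 165) = 295*(-557) = -164315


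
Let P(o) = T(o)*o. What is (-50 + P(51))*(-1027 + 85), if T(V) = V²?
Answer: -124910142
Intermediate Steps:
P(o) = o³ (P(o) = o²*o = o³)
(-50 + P(51))*(-1027 + 85) = (-50 + 51³)*(-1027 + 85) = (-50 + 132651)*(-942) = 132601*(-942) = -124910142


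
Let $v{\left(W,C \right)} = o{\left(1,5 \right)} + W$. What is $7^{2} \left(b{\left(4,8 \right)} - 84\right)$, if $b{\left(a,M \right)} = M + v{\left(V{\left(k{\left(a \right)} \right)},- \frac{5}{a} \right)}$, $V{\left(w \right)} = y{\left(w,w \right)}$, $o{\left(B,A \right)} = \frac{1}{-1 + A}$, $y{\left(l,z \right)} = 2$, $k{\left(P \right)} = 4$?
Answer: $- \frac{14455}{4} \approx -3613.8$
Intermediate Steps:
$V{\left(w \right)} = 2$
$v{\left(W,C \right)} = \frac{1}{4} + W$ ($v{\left(W,C \right)} = \frac{1}{-1 + 5} + W = \frac{1}{4} + W$)
$b{\left(a,M \right)} = \frac{9}{4} + M$ ($b{\left(a,M \right)} = M + \left(\frac{1}{4} + 2\right) = M + \frac{9}{4} = \frac{9}{4} + M$)
$7^{2} \left(b{\left(4,8 \right)} - 84\right) = 7^{2} \left(\left(\frac{9}{4} + 8\right) - 84\right) = 49 \left(\frac{41}{4} - 84\right) = 49 \left(- \frac{295}{4}\right) = - \frac{14455}{4}$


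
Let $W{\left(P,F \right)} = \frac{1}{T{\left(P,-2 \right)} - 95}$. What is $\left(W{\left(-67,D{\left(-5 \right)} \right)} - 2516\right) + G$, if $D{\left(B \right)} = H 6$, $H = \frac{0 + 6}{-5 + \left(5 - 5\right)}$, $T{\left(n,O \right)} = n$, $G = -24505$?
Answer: $- \frac{4377403}{162} \approx -27021.0$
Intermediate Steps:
$H = - \frac{6}{5}$ ($H = \frac{6}{-5 + 0} = \frac{6}{-5} = 6 \left(- \frac{1}{5}\right) = - \frac{6}{5} \approx -1.2$)
$D{\left(B \right)} = - \frac{36}{5}$ ($D{\left(B \right)} = \left(- \frac{6}{5}\right) 6 = - \frac{36}{5}$)
$W{\left(P,F \right)} = \frac{1}{-95 + P}$ ($W{\left(P,F \right)} = \frac{1}{P - 95} = \frac{1}{-95 + P}$)
$\left(W{\left(-67,D{\left(-5 \right)} \right)} - 2516\right) + G = \left(\frac{1}{-95 - 67} - 2516\right) - 24505 = \left(\frac{1}{-162} - 2516\right) - 24505 = \left(- \frac{1}{162} - 2516\right) - 24505 = - \frac{407593}{162} - 24505 = - \frac{4377403}{162}$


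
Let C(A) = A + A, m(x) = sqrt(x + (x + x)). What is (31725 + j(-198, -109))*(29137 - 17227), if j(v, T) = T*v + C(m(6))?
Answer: 634886370 + 71460*sqrt(2) ≈ 6.3499e+8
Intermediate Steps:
m(x) = sqrt(3)*sqrt(x) (m(x) = sqrt(x + 2*x) = sqrt(3*x) = sqrt(3)*sqrt(x))
C(A) = 2*A
j(v, T) = 6*sqrt(2) + T*v (j(v, T) = T*v + 2*(sqrt(3)*sqrt(6)) = T*v + 2*(3*sqrt(2)) = T*v + 6*sqrt(2) = 6*sqrt(2) + T*v)
(31725 + j(-198, -109))*(29137 - 17227) = (31725 + (6*sqrt(2) - 109*(-198)))*(29137 - 17227) = (31725 + (6*sqrt(2) + 21582))*11910 = (31725 + (21582 + 6*sqrt(2)))*11910 = (53307 + 6*sqrt(2))*11910 = 634886370 + 71460*sqrt(2)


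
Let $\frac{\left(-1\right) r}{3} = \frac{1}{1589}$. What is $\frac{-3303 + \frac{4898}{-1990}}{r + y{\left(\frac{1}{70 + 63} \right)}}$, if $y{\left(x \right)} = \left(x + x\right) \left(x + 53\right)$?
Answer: $- \frac{13206395450402}{3177153405} \approx -4156.7$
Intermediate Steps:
$r = - \frac{3}{1589} \approx -0.001888$
$y{\left(x \right)} = 2 x \left(53 + x\right)$
$\frac{-3303 + \frac{4898}{-1990}}{r + y{\left(\frac{1}{70 + 63} \right)}} = \frac{-3303 + \frac{4898}{-1990}}{- \frac{3}{1589} + \frac{2 \left(53 + \frac{1}{70 + 63}\right)}{70 + 63}} = \frac{-3303 + 4898 \left(- \frac{1}{1990}\right)}{- \frac{3}{1589} + \frac{2 \left(53 + \frac{1}{133}\right)}{133}} = \frac{-3303 - \frac{2449}{995}}{- \frac{3}{1589} + 2 \cdot \frac{1}{133} \left(53 + \frac{1}{133}\right)} = - \frac{3288934}{995 \left(- \frac{3}{1589} + 2 \cdot \frac{1}{133} \cdot \frac{7050}{133}\right)} = - \frac{3288934}{995 \left(- \frac{3}{1589} + \frac{14100}{17689}\right)} = - \frac{3288934}{995 \cdot \frac{3193119}{4015403}} = \left(- \frac{3288934}{995}\right) \frac{4015403}{3193119} = - \frac{13206395450402}{3177153405}$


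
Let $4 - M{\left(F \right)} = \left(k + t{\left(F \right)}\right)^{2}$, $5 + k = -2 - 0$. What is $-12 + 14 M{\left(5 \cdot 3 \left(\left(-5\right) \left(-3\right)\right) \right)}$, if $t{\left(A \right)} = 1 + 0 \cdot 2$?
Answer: $-460$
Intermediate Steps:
$t{\left(A \right)} = 1$ ($t{\left(A \right)} = 1 + 0 = 1$)
$k = -7$ ($k = -5 - 2 = -7$)
$M{\left(F \right)} = -32$ ($M{\left(F \right)} = 4 - \left(-7 + 1\right)^{2} = 4 - \left(-6\right)^{2} = 4 - 36 = -32$)
$-12 + 14 M{\left(5 \cdot 3 \left(\left(-5\right) \left(-3\right)\right) \right)} = -12 + 14 \left(-32\right) = -12 - 448 = -460$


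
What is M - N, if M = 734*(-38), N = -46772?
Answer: 18880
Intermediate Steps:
M = -27892
M - N = -27892 - 1*(-46772) = -27892 + 46772 = 18880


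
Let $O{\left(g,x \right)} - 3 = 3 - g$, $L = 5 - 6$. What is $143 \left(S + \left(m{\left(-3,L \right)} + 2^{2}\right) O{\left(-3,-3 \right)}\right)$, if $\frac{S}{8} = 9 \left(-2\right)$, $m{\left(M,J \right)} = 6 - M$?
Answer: $-3861$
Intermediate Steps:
$L = -1$ ($L = 5 - 6 = -1$)
$O{\left(g,x \right)} = 6 - g$ ($O{\left(g,x \right)} = 3 - \left(-3 + g\right) = 6 - g$)
$S = -144$ ($S = 8 \cdot 9 \left(-2\right) = 8 \left(-18\right) = -144$)
$143 \left(S + \left(m{\left(-3,L \right)} + 2^{2}\right) O{\left(-3,-3 \right)}\right) = 143 \left(-144 + \left(\left(6 - -3\right) + 2^{2}\right) \left(6 - -3\right)\right) = 143 \left(-144 + \left(\left(6 + 3\right) + 4\right) \left(6 + 3\right)\right) = 143 \left(-144 + \left(9 + 4\right) 9\right) = 143 \left(-144 + 13 \cdot 9\right) = 143 \left(-144 + 117\right) = 143 \left(-27\right) = -3861$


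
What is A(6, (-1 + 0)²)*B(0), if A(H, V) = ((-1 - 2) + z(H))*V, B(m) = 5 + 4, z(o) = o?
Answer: 27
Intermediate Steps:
B(m) = 9
A(H, V) = V*(-3 + H) (A(H, V) = ((-1 - 2) + H)*V = (-3 + H)*V = V*(-3 + H))
A(6, (-1 + 0)²)*B(0) = ((-1 + 0)²*(-3 + 6))*9 = ((-1)²*3)*9 = (1*3)*9 = 3*9 = 27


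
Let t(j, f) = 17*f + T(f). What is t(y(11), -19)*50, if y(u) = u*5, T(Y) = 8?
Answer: -15750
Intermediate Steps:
y(u) = 5*u
t(j, f) = 8 + 17*f (t(j, f) = 17*f + 8 = 8 + 17*f)
t(y(11), -19)*50 = (8 + 17*(-19))*50 = (8 - 323)*50 = -315*50 = -15750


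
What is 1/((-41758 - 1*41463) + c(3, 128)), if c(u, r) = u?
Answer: -1/83218 ≈ -1.2017e-5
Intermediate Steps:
1/((-41758 - 1*41463) + c(3, 128)) = 1/((-41758 - 1*41463) + 3) = 1/((-41758 - 41463) + 3) = 1/(-83221 + 3) = 1/(-83218) = -1/83218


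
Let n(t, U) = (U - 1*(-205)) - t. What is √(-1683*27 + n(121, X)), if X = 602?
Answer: I*√44755 ≈ 211.55*I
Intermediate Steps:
n(t, U) = 205 + U - t (n(t, U) = (U + 205) - t = (205 + U) - t = 205 + U - t)
√(-1683*27 + n(121, X)) = √(-1683*27 + (205 + 602 - 1*121)) = √(-45441 + (205 + 602 - 121)) = √(-45441 + 686) = √(-44755) = I*√44755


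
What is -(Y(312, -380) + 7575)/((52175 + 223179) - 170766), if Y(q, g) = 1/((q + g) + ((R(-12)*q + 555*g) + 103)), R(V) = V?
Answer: -812831587/11222763046 ≈ -0.072427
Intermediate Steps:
Y(q, g) = 1/(103 - 11*q + 556*g) (Y(q, g) = 1/((q + g) + ((-12*q + 555*g) + 103)) = 1/((g + q) + (103 - 12*q + 555*g)) = 1/(103 - 11*q + 556*g))
-(Y(312, -380) + 7575)/((52175 + 223179) - 170766) = -(1/(103 - 11*312 + 556*(-380)) + 7575)/((52175 + 223179) - 170766) = -(1/(103 - 3432 - 211280) + 7575)/(275354 - 170766) = -(1/(-214609) + 7575)/104588 = -(-1/214609 + 7575)/104588 = -1625663174/(214609*104588) = -1*812831587/11222763046 = -812831587/11222763046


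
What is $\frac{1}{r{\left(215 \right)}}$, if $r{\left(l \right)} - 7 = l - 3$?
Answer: $\frac{1}{219} \approx 0.0045662$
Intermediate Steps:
$r{\left(l \right)} = 4 + l$ ($r{\left(l \right)} = 7 + \left(l - 3\right) = 7 + \left(-3 + l\right) = 4 + l$)
$\frac{1}{r{\left(215 \right)}} = \frac{1}{4 + 215} = \frac{1}{219}$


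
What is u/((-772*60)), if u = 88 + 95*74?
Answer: -3559/23160 ≈ -0.15367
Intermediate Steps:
u = 7118 (u = 88 + 7030 = 7118)
u/((-772*60)) = 7118/((-772*60)) = 7118/(-46320) = 7118*(-1/46320) = -3559/23160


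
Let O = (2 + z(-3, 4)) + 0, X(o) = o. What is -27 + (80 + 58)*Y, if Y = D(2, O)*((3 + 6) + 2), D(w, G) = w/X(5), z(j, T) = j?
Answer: 2901/5 ≈ 580.20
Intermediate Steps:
O = -1 (O = (2 - 3) + 0 = -1 + 0 = -1)
D(w, G) = w/5
Y = 22/5 (Y = ((⅕)*2)*((3 + 6) + 2) = 2*(9 + 2)/5 = (⅖)*11 = 22/5 ≈ 4.4000)
-27 + (80 + 58)*Y = -27 + (80 + 58)*(22/5) = -27 + 138*(22/5) = -27 + 3036/5 = 2901/5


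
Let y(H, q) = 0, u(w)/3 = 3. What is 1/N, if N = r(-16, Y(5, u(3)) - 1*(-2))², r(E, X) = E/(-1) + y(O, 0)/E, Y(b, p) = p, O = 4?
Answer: 1/256 ≈ 0.0039063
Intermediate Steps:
u(w) = 9 (u(w) = 3*3 = 9)
r(E, X) = -E (r(E, X) = E/(-1) + 0/E = E*(-1) + 0 = -E + 0 = -E)
N = 256 (N = (-1*(-16))² = 16² = 256)
1/N = 1/256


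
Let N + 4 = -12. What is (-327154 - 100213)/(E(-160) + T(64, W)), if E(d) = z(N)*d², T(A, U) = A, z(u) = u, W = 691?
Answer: 427367/409536 ≈ 1.0435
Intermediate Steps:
N = -16 (N = -4 - 12 = -16)
E(d) = -16*d²
(-327154 - 100213)/(E(-160) + T(64, W)) = (-327154 - 100213)/(-16*(-160)² + 64) = -427367/(-16*25600 + 64) = -427367/(-409600 + 64) = -427367/(-409536) = -427367*(-1/409536) = 427367/409536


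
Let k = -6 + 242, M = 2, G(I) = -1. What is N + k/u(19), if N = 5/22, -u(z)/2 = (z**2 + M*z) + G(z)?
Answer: -303/4378 ≈ -0.069210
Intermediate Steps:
k = 236
u(z) = 2 - 4*z - 2*z**2 (u(z) = -2*((z**2 + 2*z) - 1) = -2*(-1 + z**2 + 2*z) = 2 - 4*z - 2*z**2)
N = 5/22 (N = 5*(1/22) = 5/22 ≈ 0.22727)
N + k/u(19) = 5/22 + 236/(2 - 4*19 - 2*19**2) = 5/22 + 236/(2 - 76 - 2*361) = 5/22 + 236/(2 - 76 - 722) = 5/22 + 236/(-796) = 5/22 + 236*(-1/796) = 5/22 - 59/199 = -303/4378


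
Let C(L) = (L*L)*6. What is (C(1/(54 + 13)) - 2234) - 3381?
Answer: -25205729/4489 ≈ -5615.0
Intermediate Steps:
C(L) = 6*L**2 (C(L) = L**2*6 = 6*L**2)
(C(1/(54 + 13)) - 2234) - 3381 = (6*(1/(54 + 13))**2 - 2234) - 3381 = (6*(1/67)**2 - 2234) - 3381 = (6*(1/4489) - 2234) - 3381 = (6/4489 - 2234) - 3381 = -10028420/4489 - 3381 = -25205729/4489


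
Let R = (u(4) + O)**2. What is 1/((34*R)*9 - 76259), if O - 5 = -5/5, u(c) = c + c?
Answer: -1/32195 ≈ -3.1061e-5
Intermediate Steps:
u(c) = 2*c
O = 4 (O = 5 - 5/5 = 5 - 5*1/5 = 5 - 1 = 4)
R = 144 (R = (2*4 + 4)**2 = (8 + 4)**2 = 12**2 = 144)
1/((34*R)*9 - 76259) = 1/((34*144)*9 - 76259) = 1/(4896*9 - 76259) = 1/(44064 - 76259) = 1/(-32195) = -1/32195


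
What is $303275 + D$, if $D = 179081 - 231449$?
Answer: $250907$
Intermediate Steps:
$D = -52368$
$303275 + D = 303275 - 52368 = 250907$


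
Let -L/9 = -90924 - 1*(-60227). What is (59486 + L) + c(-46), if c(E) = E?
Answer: 335713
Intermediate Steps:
L = 276273 (L = -9*(-90924 - 1*(-60227)) = -9*(-90924 + 60227) = -9*(-30697) = 276273)
(59486 + L) + c(-46) = (59486 + 276273) - 46 = 335759 - 46 = 335713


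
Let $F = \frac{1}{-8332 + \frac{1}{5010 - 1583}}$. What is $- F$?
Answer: $\frac{3427}{28553763} \approx 0.00012002$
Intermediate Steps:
$F = - \frac{3427}{28553763}$ ($F = \frac{1}{-8332 + \frac{1}{3427}} = \frac{1}{- \frac{28553763}{3427}} = - \frac{3427}{28553763} \approx -0.00012002$)
$- F = \left(-1\right) \left(- \frac{3427}{28553763}\right) = \frac{3427}{28553763}$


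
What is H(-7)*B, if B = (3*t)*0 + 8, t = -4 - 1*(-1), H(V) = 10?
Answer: 80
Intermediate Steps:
t = -3 (t = -4 + 1 = -3)
B = 8 (B = (3*(-3))*0 + 8 = -9*0 + 8 = 0 + 8 = 8)
H(-7)*B = 10*8 = 80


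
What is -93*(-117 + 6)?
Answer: 10323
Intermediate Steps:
-93*(-117 + 6) = -93*(-111) = 10323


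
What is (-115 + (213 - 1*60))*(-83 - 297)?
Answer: -14440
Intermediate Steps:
(-115 + (213 - 1*60))*(-83 - 297) = (-115 + (213 - 60))*(-380) = (-115 + 153)*(-380) = 38*(-380) = -14440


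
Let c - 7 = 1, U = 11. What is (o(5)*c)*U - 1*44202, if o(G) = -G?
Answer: -44642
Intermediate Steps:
c = 8 (c = 7 + 1 = 8)
(o(5)*c)*U - 1*44202 = (-1*5*8)*11 - 1*44202 = -5*8*11 - 44202 = -40*11 - 44202 = -440 - 44202 = -44642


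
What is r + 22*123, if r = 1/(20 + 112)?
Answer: 357193/132 ≈ 2706.0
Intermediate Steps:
r = 1/132 ≈ 0.0075758
r + 22*123 = 1/132 + 22*123 = 1/132 + 2706 = 357193/132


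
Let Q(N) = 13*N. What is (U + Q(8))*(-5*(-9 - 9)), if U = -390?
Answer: -25740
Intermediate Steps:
(U + Q(8))*(-5*(-9 - 9)) = (-390 + 13*8)*(-5*(-9 - 9)) = (-390 + 104)*(-5*(-18)) = -286*90 = -25740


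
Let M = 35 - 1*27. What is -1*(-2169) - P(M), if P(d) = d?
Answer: 2161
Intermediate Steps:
M = 8 (M = 35 - 27 = 8)
-1*(-2169) - P(M) = -1*(-2169) - 1*8 = 2169 - 8 = 2161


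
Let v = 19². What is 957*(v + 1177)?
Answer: 1471866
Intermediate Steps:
v = 361
957*(v + 1177) = 957*(361 + 1177) = 957*1538 = 1471866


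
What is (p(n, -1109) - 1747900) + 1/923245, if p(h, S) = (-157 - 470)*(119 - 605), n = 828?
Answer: -1332406872609/923245 ≈ -1.4432e+6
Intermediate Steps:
p(h, S) = 304722 (p(h, S) = -627*(-486) = 304722)
(p(n, -1109) - 1747900) + 1/923245 = (304722 - 1747900) + 1/923245 = -1443178 + 1/923245 = -1332406872609/923245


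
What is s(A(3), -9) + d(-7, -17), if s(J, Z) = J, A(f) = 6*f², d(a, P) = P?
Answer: 37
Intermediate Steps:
s(A(3), -9) + d(-7, -17) = 6*3² - 17 = 6*9 - 17 = 54 - 17 = 37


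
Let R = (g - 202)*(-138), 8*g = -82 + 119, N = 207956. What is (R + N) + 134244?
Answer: 1477751/4 ≈ 3.6944e+5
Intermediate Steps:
g = 37/8 (g = (-82 + 119)/8 = (⅛)*37 = 37/8 ≈ 4.6250)
R = 108951/4 (R = (37/8 - 202)*(-138) = -1579/8*(-138) = 108951/4 ≈ 27238.)
(R + N) + 134244 = (108951/4 + 207956) + 134244 = 940775/4 + 134244 = 1477751/4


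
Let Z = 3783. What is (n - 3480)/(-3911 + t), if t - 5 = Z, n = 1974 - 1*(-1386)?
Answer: 40/41 ≈ 0.97561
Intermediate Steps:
n = 3360 (n = 1974 + 1386 = 3360)
t = 3788 (t = 5 + 3783 = 3788)
(n - 3480)/(-3911 + t) = (3360 - 3480)/(-3911 + 3788) = -120/(-123) = -120*(-1/123) = 40/41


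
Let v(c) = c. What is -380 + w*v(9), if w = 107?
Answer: 583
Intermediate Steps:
-380 + w*v(9) = -380 + 107*9 = -380 + 963 = 583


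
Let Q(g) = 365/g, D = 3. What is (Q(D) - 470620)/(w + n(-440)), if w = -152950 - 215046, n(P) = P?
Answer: 1411495/1105308 ≈ 1.2770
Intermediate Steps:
w = -367996
(Q(D) - 470620)/(w + n(-440)) = (365/3 - 470620)/(-367996 - 440) = (365*(⅓) - 470620)/(-368436) = (365/3 - 470620)*(-1/368436) = -1411495/3*(-1/368436) = 1411495/1105308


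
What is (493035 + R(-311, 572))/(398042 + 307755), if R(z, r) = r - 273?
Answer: 493334/705797 ≈ 0.69897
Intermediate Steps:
R(z, r) = -273 + r
(493035 + R(-311, 572))/(398042 + 307755) = (493035 + (-273 + 572))/(398042 + 307755) = (493035 + 299)/705797 = 493334*(1/705797) = 493334/705797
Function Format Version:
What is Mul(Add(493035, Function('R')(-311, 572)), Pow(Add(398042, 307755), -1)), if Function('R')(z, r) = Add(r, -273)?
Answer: Rational(493334, 705797) ≈ 0.69897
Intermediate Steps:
Function('R')(z, r) = Add(-273, r)
Mul(Add(493035, Function('R')(-311, 572)), Pow(Add(398042, 307755), -1)) = Mul(Add(493035, Add(-273, 572)), Pow(Add(398042, 307755), -1)) = Mul(Add(493035, 299), Pow(705797, -1)) = Mul(493334, Rational(1, 705797)) = Rational(493334, 705797)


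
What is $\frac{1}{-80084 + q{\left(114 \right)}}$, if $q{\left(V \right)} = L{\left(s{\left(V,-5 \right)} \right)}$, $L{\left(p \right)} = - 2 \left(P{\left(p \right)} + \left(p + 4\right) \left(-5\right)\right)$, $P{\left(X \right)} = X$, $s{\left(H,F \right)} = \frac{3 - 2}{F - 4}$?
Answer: $- \frac{9}{720404} \approx -1.2493 \cdot 10^{-5}$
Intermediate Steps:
$s{\left(H,F \right)} = \frac{1}{-4 + F}$ ($s{\left(H,F \right)} = 1 \frac{1}{-4 + F} = \frac{1}{-4 + F}$)
$L{\left(p \right)} = 40 + 8 p$ ($L{\left(p \right)} = - 2 \left(p + \left(p + 4\right) \left(-5\right)\right) = - 2 \left(p + \left(4 + p\right) \left(-5\right)\right) = - 2 \left(p - \left(20 + 5 p\right)\right) = - 2 \left(-20 - 4 p\right) = 40 + 8 p$)
$q{\left(V \right)} = \frac{352}{9}$ ($q{\left(V \right)} = 40 + \frac{8}{-4 - 5} = 40 + \frac{8}{-9} = 40 + 8 \left(- \frac{1}{9}\right) = 40 - \frac{8}{9} = \frac{352}{9}$)
$\frac{1}{-80084 + q{\left(114 \right)}} = \frac{1}{-80084 + \frac{352}{9}} = \frac{1}{- \frac{720404}{9}} = - \frac{9}{720404}$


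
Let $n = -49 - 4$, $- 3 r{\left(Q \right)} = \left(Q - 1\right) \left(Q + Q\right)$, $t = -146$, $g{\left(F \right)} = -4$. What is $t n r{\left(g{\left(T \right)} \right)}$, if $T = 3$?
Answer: $- \frac{309520}{3} \approx -1.0317 \cdot 10^{5}$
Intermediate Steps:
$r{\left(Q \right)} = - \frac{2 Q \left(-1 + Q\right)}{3}$ ($r{\left(Q \right)} = - \frac{\left(Q - 1\right) \left(Q + Q\right)}{3} = - \frac{\left(-1 + Q\right) 2 Q}{3} = - \frac{2 Q \left(-1 + Q\right)}{3}$)
$n = -53$ ($n = -49 - 4 = -53$)
$t n r{\left(g{\left(T \right)} \right)} = \left(-146\right) \left(-53\right) \frac{2}{3} \left(-4\right) \left(1 - -4\right) = 7738 \cdot \frac{2}{3} \left(-4\right) \left(1 + 4\right) = 7738 \cdot \frac{2}{3} \left(-4\right) 5 = 7738 \left(- \frac{40}{3}\right) = - \frac{309520}{3}$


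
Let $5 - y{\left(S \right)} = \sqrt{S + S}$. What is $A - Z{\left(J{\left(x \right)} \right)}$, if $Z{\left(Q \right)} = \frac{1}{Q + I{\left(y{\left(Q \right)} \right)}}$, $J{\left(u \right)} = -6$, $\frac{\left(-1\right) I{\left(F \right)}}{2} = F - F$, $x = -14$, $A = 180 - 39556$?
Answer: $- \frac{236255}{6} \approx -39376.0$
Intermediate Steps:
$y{\left(S \right)} = 5 - \sqrt{2} \sqrt{S}$ ($y{\left(S \right)} = 5 - \sqrt{S + S} = 5 - \sqrt{2 S} = 5 - \sqrt{2} \sqrt{S}$)
$A = -39376$ ($A = 180 - 39556 = -39376$)
$I{\left(F \right)} = 0$ ($I{\left(F \right)} = - 2 \left(F - F\right) = \left(-2\right) 0 = 0$)
$Z{\left(Q \right)} = \frac{1}{Q}$ ($Z{\left(Q \right)} = \frac{1}{Q + 0} = \frac{1}{Q}$)
$A - Z{\left(J{\left(x \right)} \right)} = -39376 - \frac{1}{-6} = -39376 - - \frac{1}{6} = -39376 + \frac{1}{6} = - \frac{236255}{6}$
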